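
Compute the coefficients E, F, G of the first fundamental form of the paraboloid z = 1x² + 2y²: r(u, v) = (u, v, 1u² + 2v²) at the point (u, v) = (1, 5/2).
E = 5;  F = 20;  G = 101

Partials: r_u = (1, 0, 2*u), r_v = (0, 1, 4*v). As functions of (u, v):
  E = r_u · r_u = 4*u^2 + 1,
  F = r_u · r_v = 8*u*v,
  G = r_v · r_v = 16*v^2 + 1.
Evaluating at (u, v) = (1, 5/2): E = 5, F = 20, G = 101.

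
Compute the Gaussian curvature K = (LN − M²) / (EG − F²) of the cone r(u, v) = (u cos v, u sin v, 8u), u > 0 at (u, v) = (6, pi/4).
K = 0

Coefficients of the first fundamental form: E = 65, F = 0, G = u^2.
Coefficients of the second fundamental form: L = 0, M = 0, N = 8*sqrt(65)*u^2/(65*Abs(u)).
Assemble K = (LN − M²)/(EG − F²) = 0. At (u, v) = (6, pi/4): K = 0.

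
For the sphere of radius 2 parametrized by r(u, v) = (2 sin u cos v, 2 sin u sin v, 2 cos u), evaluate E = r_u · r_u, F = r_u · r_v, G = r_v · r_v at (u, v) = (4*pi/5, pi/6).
E = 4;  F = 0;  G = 5/2 - sqrt(5)/2

Partials: r_u = (2*cos(u)*cos(v), 2*sin(v)*cos(u), -2*sin(u)), r_v = (-2*sin(u)*sin(v), 2*sin(u)*cos(v), 0). As functions of (u, v):
  E = r_u · r_u = 4,
  F = r_u · r_v = 0,
  G = r_v · r_v = 4*sin(u)^2.
Evaluating at (u, v) = (4*pi/5, pi/6): E = 4, F = 0, G = 5/2 - sqrt(5)/2.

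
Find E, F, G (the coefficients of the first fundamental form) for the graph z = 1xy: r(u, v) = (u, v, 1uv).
E = v^2 + 1;  F = u*v;  G = u^2 + 1

Compute partials: r_u = (1, 0, v), r_v = (0, 1, u). Then
  E = r_u · r_u = v^2 + 1,
  F = r_u · r_v = u*v,
  G = r_v · r_v = u^2 + 1.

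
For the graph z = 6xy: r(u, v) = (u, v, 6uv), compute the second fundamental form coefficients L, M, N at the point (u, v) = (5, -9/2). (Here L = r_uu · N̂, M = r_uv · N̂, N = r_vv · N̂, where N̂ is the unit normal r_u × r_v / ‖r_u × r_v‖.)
L = 0;  M = 3*sqrt(1630)/815;  N = 0

Compute the unit normal N̂(u, v) = (-6*v/sqrt(36*u^2 + 36*v^2 + 1), -6*u/sqrt(36*u^2 + 36*v^2 + 1), 1/sqrt(36*u^2 + 36*v^2 + 1)), and the second partials r_uu, r_uv, r_vv. Take dot products:
  L(u, v) = r_uu · N̂ = 0,
  M(u, v) = r_uv · N̂ = 6/sqrt(36*u^2 + 36*v^2 + 1),
  N(u, v) = r_vv · N̂ = 0.
Evaluating at (u, v) = (5, -9/2):
  L = 0, M = 3*sqrt(1630)/815, N = 0.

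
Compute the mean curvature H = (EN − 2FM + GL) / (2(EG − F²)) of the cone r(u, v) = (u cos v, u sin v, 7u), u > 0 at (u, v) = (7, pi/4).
H = sqrt(2)/20

With E = 50, F = 0, G = u^2, L = 0, M = 0, N = 7*sqrt(2)*u^2/(10*Abs(u)), assemble
  H = (EN − 2FM + GL) / (2(EG − F²)) = 7*sqrt(2)/(20*Abs(u)).
At (u, v) = (7, pi/4): H = sqrt(2)/20.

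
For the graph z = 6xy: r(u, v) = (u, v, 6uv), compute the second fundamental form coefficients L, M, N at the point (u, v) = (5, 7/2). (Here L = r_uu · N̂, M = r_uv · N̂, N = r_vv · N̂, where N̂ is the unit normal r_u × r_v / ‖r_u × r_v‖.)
L = 0;  M = 3*sqrt(1342)/671;  N = 0

Compute the unit normal N̂(u, v) = (-6*v/sqrt(36*u^2 + 36*v^2 + 1), -6*u/sqrt(36*u^2 + 36*v^2 + 1), 1/sqrt(36*u^2 + 36*v^2 + 1)), and the second partials r_uu, r_uv, r_vv. Take dot products:
  L(u, v) = r_uu · N̂ = 0,
  M(u, v) = r_uv · N̂ = 6/sqrt(36*u^2 + 36*v^2 + 1),
  N(u, v) = r_vv · N̂ = 0.
Evaluating at (u, v) = (5, 7/2):
  L = 0, M = 3*sqrt(1342)/671, N = 0.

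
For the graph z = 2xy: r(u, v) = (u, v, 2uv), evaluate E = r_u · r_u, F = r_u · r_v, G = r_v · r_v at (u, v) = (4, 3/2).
E = 10;  F = 24;  G = 65

Partials: r_u = (1, 0, 2*v), r_v = (0, 1, 2*u). As functions of (u, v):
  E = r_u · r_u = 4*v^2 + 1,
  F = r_u · r_v = 4*u*v,
  G = r_v · r_v = 4*u^2 + 1.
Evaluating at (u, v) = (4, 3/2): E = 10, F = 24, G = 65.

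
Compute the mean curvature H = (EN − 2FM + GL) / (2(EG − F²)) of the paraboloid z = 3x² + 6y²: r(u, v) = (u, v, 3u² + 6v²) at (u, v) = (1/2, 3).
H = 3951*sqrt(1306)/1705636

With E = 36*u^2 + 1, F = 72*u*v, G = 144*v^2 + 1, L = 6/sqrt(36*u^2 + 144*v^2 + 1), M = 0, N = 12/sqrt(36*u^2 + 144*v^2 + 1), assemble
  H = (EN − 2FM + GL) / (2(EG − F²)) = 9*(24*u^2 + 48*v^2 + 1)/(36*u^2 + 144*v^2 + 1)^(3/2).
At (u, v) = (1/2, 3): H = 3951*sqrt(1306)/1705636.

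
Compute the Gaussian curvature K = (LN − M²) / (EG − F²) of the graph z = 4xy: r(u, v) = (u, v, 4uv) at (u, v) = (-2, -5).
K = -16/216225

Coefficients of the first fundamental form: E = 16*v^2 + 1, F = 16*u*v, G = 16*u^2 + 1.
Coefficients of the second fundamental form: L = 0, M = 4/sqrt(16*u^2 + 16*v^2 + 1), N = 0.
Assemble K = (LN − M²)/(EG − F²) = -16/(256*u^4 + 512*u^2*v^2 + 32*u^2 + 256*v^4 + 32*v^2 + 1). At (u, v) = (-2, -5): K = -16/216225.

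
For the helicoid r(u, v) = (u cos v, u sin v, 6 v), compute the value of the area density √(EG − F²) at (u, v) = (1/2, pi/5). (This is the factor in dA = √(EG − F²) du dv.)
√(EG − F²)|_{(1/2, pi/5)} = sqrt(145)/2

E = 1, F = 0, G = u^2 + 36, so EG − F² = u^2 + 36. Taking the positive square root: √(EG − F²) = sqrt(u^2 + 36). At (u, v) = (1/2, pi/5): sqrt(145)/2.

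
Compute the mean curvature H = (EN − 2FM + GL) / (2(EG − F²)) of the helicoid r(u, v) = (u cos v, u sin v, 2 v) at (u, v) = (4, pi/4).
H = 0

With E = 1, F = 0, G = u^2 + 4, L = 0, M = -2/sqrt(u^2 + 4), N = 0, assemble
  H = (EN − 2FM + GL) / (2(EG − F²)) = 0.
At (u, v) = (4, pi/4): H = 0.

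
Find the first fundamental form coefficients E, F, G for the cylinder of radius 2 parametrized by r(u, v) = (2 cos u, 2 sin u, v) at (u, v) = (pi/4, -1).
E = 4;  F = 0;  G = 1

Partials: r_u = (-2*sin(u), 2*cos(u), 0), r_v = (0, 0, 1). As functions of (u, v):
  E = r_u · r_u = 4,
  F = r_u · r_v = 0,
  G = r_v · r_v = 1.
Evaluating at (u, v) = (pi/4, -1): E = 4, F = 0, G = 1.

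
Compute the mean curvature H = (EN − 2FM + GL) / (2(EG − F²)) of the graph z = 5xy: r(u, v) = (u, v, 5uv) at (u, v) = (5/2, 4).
H = -10000*sqrt(2229)/4968441

With E = 25*v^2 + 1, F = 25*u*v, G = 25*u^2 + 1, L = 0, M = 5/sqrt(25*u^2 + 25*v^2 + 1), N = 0, assemble
  H = (EN − 2FM + GL) / (2(EG − F²)) = -125*u*v/(25*u^2 + 25*v^2 + 1)^(3/2).
At (u, v) = (5/2, 4): H = -10000*sqrt(2229)/4968441.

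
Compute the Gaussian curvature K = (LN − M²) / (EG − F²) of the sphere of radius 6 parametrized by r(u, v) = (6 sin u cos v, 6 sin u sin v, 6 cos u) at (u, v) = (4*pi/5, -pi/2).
K = 1/36

Coefficients of the first fundamental form: E = 36, F = 0, G = 36*sin(u)^2.
Coefficients of the second fundamental form: L = -6*sin(u)/Abs(sin(u)), M = 0, N = -6*sin(u)^3/Abs(sin(u)).
Assemble K = (LN − M²)/(EG − F²) = 1/36. At (u, v) = (4*pi/5, -pi/2): K = 1/36.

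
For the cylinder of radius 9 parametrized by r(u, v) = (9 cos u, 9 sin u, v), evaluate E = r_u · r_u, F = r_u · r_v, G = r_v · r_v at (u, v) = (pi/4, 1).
E = 81;  F = 0;  G = 1

Partials: r_u = (-9*sin(u), 9*cos(u), 0), r_v = (0, 0, 1). As functions of (u, v):
  E = r_u · r_u = 81,
  F = r_u · r_v = 0,
  G = r_v · r_v = 1.
Evaluating at (u, v) = (pi/4, 1): E = 81, F = 0, G = 1.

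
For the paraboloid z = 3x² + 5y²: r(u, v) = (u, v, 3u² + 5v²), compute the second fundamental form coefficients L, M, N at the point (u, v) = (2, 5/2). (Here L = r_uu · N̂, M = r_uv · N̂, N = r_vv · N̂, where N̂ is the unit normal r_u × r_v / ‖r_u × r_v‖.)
L = 3*sqrt(770)/385;  M = 0;  N = sqrt(770)/77

Compute the unit normal N̂(u, v) = (-6*u/sqrt(36*u^2 + 100*v^2 + 1), -10*v/sqrt(36*u^2 + 100*v^2 + 1), 1/sqrt(36*u^2 + 100*v^2 + 1)), and the second partials r_uu, r_uv, r_vv. Take dot products:
  L(u, v) = r_uu · N̂ = 6/sqrt(36*u^2 + 100*v^2 + 1),
  M(u, v) = r_uv · N̂ = 0,
  N(u, v) = r_vv · N̂ = 10/sqrt(36*u^2 + 100*v^2 + 1).
Evaluating at (u, v) = (2, 5/2):
  L = 3*sqrt(770)/385, M = 0, N = sqrt(770)/77.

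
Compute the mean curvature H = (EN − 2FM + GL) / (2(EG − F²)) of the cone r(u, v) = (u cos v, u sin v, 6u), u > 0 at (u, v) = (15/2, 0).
H = 2*sqrt(37)/185

With E = 37, F = 0, G = u^2, L = 0, M = 0, N = 6*sqrt(37)*u^2/(37*Abs(u)), assemble
  H = (EN − 2FM + GL) / (2(EG − F²)) = 3*sqrt(37)/(37*Abs(u)).
At (u, v) = (15/2, 0): H = 2*sqrt(37)/185.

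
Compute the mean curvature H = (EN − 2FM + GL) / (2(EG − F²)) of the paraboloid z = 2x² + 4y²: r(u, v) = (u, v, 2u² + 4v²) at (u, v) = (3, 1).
H = 710*sqrt(209)/43681

With E = 16*u^2 + 1, F = 32*u*v, G = 64*v^2 + 1, L = 4/sqrt(16*u^2 + 64*v^2 + 1), M = 0, N = 8/sqrt(16*u^2 + 64*v^2 + 1), assemble
  H = (EN − 2FM + GL) / (2(EG − F²)) = 2*(32*u^2 + 64*v^2 + 3)/(16*u^2 + 64*v^2 + 1)^(3/2).
At (u, v) = (3, 1): H = 710*sqrt(209)/43681.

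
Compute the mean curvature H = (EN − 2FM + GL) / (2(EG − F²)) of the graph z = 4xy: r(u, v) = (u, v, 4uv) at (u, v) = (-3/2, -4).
H = -384*sqrt(293)/85849

With E = 16*v^2 + 1, F = 16*u*v, G = 16*u^2 + 1, L = 0, M = 4/sqrt(16*u^2 + 16*v^2 + 1), N = 0, assemble
  H = (EN − 2FM + GL) / (2(EG − F²)) = -64*u*v/(16*u^2 + 16*v^2 + 1)^(3/2).
At (u, v) = (-3/2, -4): H = -384*sqrt(293)/85849.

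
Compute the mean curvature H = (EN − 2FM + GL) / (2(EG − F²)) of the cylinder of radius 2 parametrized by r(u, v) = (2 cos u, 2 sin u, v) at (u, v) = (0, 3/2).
H = -1/4

With E = 4, F = 0, G = 1, L = -2, M = 0, N = 0, assemble
  H = (EN − 2FM + GL) / (2(EG − F²)) = -1/4.
At (u, v) = (0, 3/2): H = -1/4.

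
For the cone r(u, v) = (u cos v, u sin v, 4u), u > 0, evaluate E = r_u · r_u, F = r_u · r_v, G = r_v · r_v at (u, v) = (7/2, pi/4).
E = 17;  F = 0;  G = 49/4

Partials: r_u = (cos(v), sin(v), 4), r_v = (-u*sin(v), u*cos(v), 0). As functions of (u, v):
  E = r_u · r_u = 17,
  F = r_u · r_v = 0,
  G = r_v · r_v = u^2.
Evaluating at (u, v) = (7/2, pi/4): E = 17, F = 0, G = 49/4.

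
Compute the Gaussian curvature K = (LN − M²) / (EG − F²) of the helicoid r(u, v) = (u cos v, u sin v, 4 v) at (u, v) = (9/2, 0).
K = -256/21025

Coefficients of the first fundamental form: E = 1, F = 0, G = u^2 + 16.
Coefficients of the second fundamental form: L = 0, M = -4/sqrt(u^2 + 16), N = 0.
Assemble K = (LN − M²)/(EG − F²) = -16/(u^2 + 16)^2. At (u, v) = (9/2, 0): K = -256/21025.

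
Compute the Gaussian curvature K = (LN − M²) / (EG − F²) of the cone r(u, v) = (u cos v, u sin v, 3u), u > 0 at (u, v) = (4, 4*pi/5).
K = 0

Coefficients of the first fundamental form: E = 10, F = 0, G = u^2.
Coefficients of the second fundamental form: L = 0, M = 0, N = 3*sqrt(10)*u^2/(10*Abs(u)).
Assemble K = (LN − M²)/(EG − F²) = 0. At (u, v) = (4, 4*pi/5): K = 0.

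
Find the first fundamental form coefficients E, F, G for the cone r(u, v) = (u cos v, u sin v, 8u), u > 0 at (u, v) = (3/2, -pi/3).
E = 65;  F = 0;  G = 9/4

Partials: r_u = (cos(v), sin(v), 8), r_v = (-u*sin(v), u*cos(v), 0). As functions of (u, v):
  E = r_u · r_u = 65,
  F = r_u · r_v = 0,
  G = r_v · r_v = u^2.
Evaluating at (u, v) = (3/2, -pi/3): E = 65, F = 0, G = 9/4.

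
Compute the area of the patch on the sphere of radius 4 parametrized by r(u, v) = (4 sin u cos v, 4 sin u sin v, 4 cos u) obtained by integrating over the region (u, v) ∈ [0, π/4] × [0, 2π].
Area = 16*pi*(2 - sqrt(2))

Area = ∫∫ √(EG − F²) du dv with √(EG − F²) = 16*Abs(sin(u)). Integrating over [0, π/4] × [0, 2π] gives 16*pi*(2 - sqrt(2)).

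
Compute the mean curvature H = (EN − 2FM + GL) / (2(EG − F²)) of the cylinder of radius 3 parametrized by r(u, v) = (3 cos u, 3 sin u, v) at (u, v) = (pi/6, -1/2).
H = -1/6

With E = 9, F = 0, G = 1, L = -3, M = 0, N = 0, assemble
  H = (EN − 2FM + GL) / (2(EG − F²)) = -1/6.
At (u, v) = (pi/6, -1/2): H = -1/6.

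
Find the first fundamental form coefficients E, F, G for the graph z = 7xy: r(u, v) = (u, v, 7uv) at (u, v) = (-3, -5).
E = 1226;  F = 735;  G = 442

Partials: r_u = (1, 0, 7*v), r_v = (0, 1, 7*u). As functions of (u, v):
  E = r_u · r_u = 49*v^2 + 1,
  F = r_u · r_v = 49*u*v,
  G = r_v · r_v = 49*u^2 + 1.
Evaluating at (u, v) = (-3, -5): E = 1226, F = 735, G = 442.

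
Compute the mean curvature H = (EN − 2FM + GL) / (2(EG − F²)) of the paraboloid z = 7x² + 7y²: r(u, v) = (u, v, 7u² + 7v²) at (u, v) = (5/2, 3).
H = 20937*sqrt(2990)/8940100

With E = 196*u^2 + 1, F = 196*u*v, G = 196*v^2 + 1, L = 14/sqrt(196*u^2 + 196*v^2 + 1), M = 0, N = 14/sqrt(196*u^2 + 196*v^2 + 1), assemble
  H = (EN − 2FM + GL) / (2(EG − F²)) = 14*(98*u^2 + 98*v^2 + 1)/(196*u^2 + 196*v^2 + 1)^(3/2).
At (u, v) = (5/2, 3): H = 20937*sqrt(2990)/8940100.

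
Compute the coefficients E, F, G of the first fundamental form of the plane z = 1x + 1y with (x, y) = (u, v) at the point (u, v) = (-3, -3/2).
E = 2;  F = 1;  G = 2

Partials: r_u = (1, 0, 1), r_v = (0, 1, 1). As functions of (u, v):
  E = r_u · r_u = 2,
  F = r_u · r_v = 1,
  G = r_v · r_v = 2.
Evaluating at (u, v) = (-3, -3/2): E = 2, F = 1, G = 2.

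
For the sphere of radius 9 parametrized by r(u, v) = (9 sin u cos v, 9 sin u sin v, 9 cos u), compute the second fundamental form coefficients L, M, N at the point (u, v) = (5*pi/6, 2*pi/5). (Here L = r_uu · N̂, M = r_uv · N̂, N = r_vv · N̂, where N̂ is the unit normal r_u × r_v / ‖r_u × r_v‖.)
L = -9;  M = 0;  N = -9/4

Compute the unit normal N̂(u, v) = (sin(u)^2*cos(v)/Abs(sin(u)), sin(u)^2*sin(v)/Abs(sin(u)), sin(2*u)/(2*Abs(sin(u)))), and the second partials r_uu, r_uv, r_vv. Take dot products:
  L(u, v) = r_uu · N̂ = -9*sin(u)/Abs(sin(u)),
  M(u, v) = r_uv · N̂ = 0,
  N(u, v) = r_vv · N̂ = -9*sin(u)^3/Abs(sin(u)).
Evaluating at (u, v) = (5*pi/6, 2*pi/5):
  L = -9, M = 0, N = -9/4.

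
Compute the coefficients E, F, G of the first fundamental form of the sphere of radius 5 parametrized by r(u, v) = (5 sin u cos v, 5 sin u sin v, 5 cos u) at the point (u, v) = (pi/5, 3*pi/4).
E = 25;  F = 0;  G = 125/8 - 25*sqrt(5)/8

Partials: r_u = (5*cos(u)*cos(v), 5*sin(v)*cos(u), -5*sin(u)), r_v = (-5*sin(u)*sin(v), 5*sin(u)*cos(v), 0). As functions of (u, v):
  E = r_u · r_u = 25,
  F = r_u · r_v = 0,
  G = r_v · r_v = 25*sin(u)^2.
Evaluating at (u, v) = (pi/5, 3*pi/4): E = 25, F = 0, G = 125/8 - 25*sqrt(5)/8.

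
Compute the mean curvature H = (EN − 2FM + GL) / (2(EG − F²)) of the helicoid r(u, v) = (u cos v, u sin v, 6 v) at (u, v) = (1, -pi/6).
H = 0

With E = 1, F = 0, G = u^2 + 36, L = 0, M = -6/sqrt(u^2 + 36), N = 0, assemble
  H = (EN − 2FM + GL) / (2(EG − F²)) = 0.
At (u, v) = (1, -pi/6): H = 0.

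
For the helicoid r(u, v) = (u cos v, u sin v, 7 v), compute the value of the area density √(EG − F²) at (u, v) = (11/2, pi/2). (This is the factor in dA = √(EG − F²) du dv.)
√(EG − F²)|_{(11/2, pi/2)} = sqrt(317)/2

E = 1, F = 0, G = u^2 + 49, so EG − F² = u^2 + 49. Taking the positive square root: √(EG − F²) = sqrt(u^2 + 49). At (u, v) = (11/2, pi/2): sqrt(317)/2.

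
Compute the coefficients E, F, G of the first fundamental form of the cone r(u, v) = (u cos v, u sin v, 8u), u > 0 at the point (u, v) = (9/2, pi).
E = 65;  F = 0;  G = 81/4

Partials: r_u = (cos(v), sin(v), 8), r_v = (-u*sin(v), u*cos(v), 0). As functions of (u, v):
  E = r_u · r_u = 65,
  F = r_u · r_v = 0,
  G = r_v · r_v = u^2.
Evaluating at (u, v) = (9/2, pi): E = 65, F = 0, G = 81/4.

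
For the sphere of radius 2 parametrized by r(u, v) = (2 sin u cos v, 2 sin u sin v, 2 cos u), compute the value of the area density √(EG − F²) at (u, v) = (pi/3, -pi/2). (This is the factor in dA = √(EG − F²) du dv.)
√(EG − F²)|_{(pi/3, -pi/2)} = 2*sqrt(3)

E = 4, F = 0, G = 4*sin(u)^2, so EG − F² = 16*sin(u)^2. Taking the positive square root: √(EG − F²) = 4*Abs(sin(u)). At (u, v) = (pi/3, -pi/2): 2*sqrt(3).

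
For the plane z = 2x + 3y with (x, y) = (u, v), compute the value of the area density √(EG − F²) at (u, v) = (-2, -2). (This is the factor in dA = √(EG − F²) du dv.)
√(EG − F²)|_{(-2, -2)} = sqrt(14)

E = 5, F = 6, G = 10, so EG − F² = 14. Taking the positive square root: √(EG − F²) = sqrt(14). At (u, v) = (-2, -2): sqrt(14).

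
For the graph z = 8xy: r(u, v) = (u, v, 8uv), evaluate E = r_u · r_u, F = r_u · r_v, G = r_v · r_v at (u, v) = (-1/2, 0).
E = 1;  F = 0;  G = 17

Partials: r_u = (1, 0, 8*v), r_v = (0, 1, 8*u). As functions of (u, v):
  E = r_u · r_u = 64*v^2 + 1,
  F = r_u · r_v = 64*u*v,
  G = r_v · r_v = 64*u^2 + 1.
Evaluating at (u, v) = (-1/2, 0): E = 1, F = 0, G = 17.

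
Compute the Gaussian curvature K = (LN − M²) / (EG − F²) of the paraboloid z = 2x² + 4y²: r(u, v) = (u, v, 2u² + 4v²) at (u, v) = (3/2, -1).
K = 32/10201

Coefficients of the first fundamental form: E = 16*u^2 + 1, F = 32*u*v, G = 64*v^2 + 1.
Coefficients of the second fundamental form: L = 4/sqrt(16*u^2 + 64*v^2 + 1), M = 0, N = 8/sqrt(16*u^2 + 64*v^2 + 1).
Assemble K = (LN − M²)/(EG − F²) = 32/(256*u^4 + 2048*u^2*v^2 + 32*u^2 + 4096*v^4 + 128*v^2 + 1). At (u, v) = (3/2, -1): K = 32/10201.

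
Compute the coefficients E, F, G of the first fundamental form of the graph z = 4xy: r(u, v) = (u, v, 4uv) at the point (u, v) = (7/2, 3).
E = 145;  F = 168;  G = 197

Partials: r_u = (1, 0, 4*v), r_v = (0, 1, 4*u). As functions of (u, v):
  E = r_u · r_u = 16*v^2 + 1,
  F = r_u · r_v = 16*u*v,
  G = r_v · r_v = 16*u^2 + 1.
Evaluating at (u, v) = (7/2, 3): E = 145, F = 168, G = 197.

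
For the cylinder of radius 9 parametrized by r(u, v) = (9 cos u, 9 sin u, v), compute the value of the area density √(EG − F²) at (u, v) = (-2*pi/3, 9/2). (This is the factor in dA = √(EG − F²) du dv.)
√(EG − F²)|_{(-2*pi/3, 9/2)} = 9

E = 81, F = 0, G = 1, so EG − F² = 81. Taking the positive square root: √(EG − F²) = 9. At (u, v) = (-2*pi/3, 9/2): 9.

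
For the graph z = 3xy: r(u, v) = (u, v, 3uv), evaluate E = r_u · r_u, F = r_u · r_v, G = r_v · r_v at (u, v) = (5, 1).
E = 10;  F = 45;  G = 226

Partials: r_u = (1, 0, 3*v), r_v = (0, 1, 3*u). As functions of (u, v):
  E = r_u · r_u = 9*v^2 + 1,
  F = r_u · r_v = 9*u*v,
  G = r_v · r_v = 9*u^2 + 1.
Evaluating at (u, v) = (5, 1): E = 10, F = 45, G = 226.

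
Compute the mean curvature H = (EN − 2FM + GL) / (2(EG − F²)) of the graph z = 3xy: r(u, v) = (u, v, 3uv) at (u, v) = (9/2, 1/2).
H = -243*sqrt(742)/275282

With E = 9*v^2 + 1, F = 9*u*v, G = 9*u^2 + 1, L = 0, M = 3/sqrt(9*u^2 + 9*v^2 + 1), N = 0, assemble
  H = (EN − 2FM + GL) / (2(EG − F²)) = -27*u*v/(9*u^2 + 9*v^2 + 1)^(3/2).
At (u, v) = (9/2, 1/2): H = -243*sqrt(742)/275282.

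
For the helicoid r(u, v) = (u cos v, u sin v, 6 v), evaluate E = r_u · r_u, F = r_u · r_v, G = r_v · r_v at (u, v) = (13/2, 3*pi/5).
E = 1;  F = 0;  G = 313/4

Partials: r_u = (cos(v), sin(v), 0), r_v = (-u*sin(v), u*cos(v), 6). As functions of (u, v):
  E = r_u · r_u = 1,
  F = r_u · r_v = 0,
  G = r_v · r_v = u^2 + 36.
Evaluating at (u, v) = (13/2, 3*pi/5): E = 1, F = 0, G = 313/4.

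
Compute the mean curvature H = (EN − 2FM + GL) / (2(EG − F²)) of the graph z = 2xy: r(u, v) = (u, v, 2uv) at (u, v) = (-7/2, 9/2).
H = 126*sqrt(131)/17161

With E = 4*v^2 + 1, F = 4*u*v, G = 4*u^2 + 1, L = 0, M = 2/sqrt(4*u^2 + 4*v^2 + 1), N = 0, assemble
  H = (EN − 2FM + GL) / (2(EG − F²)) = -8*u*v/(4*u^2 + 4*v^2 + 1)^(3/2).
At (u, v) = (-7/2, 9/2): H = 126*sqrt(131)/17161.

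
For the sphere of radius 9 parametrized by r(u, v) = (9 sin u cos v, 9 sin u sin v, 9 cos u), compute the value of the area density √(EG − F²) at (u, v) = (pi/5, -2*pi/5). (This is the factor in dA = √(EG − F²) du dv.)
√(EG − F²)|_{(pi/5, -2*pi/5)} = 81*sqrt(10 - 2*sqrt(5))/4

E = 81, F = 0, G = 81*sin(u)^2, so EG − F² = 6561*sin(u)^2. Taking the positive square root: √(EG − F²) = 81*Abs(sin(u)). At (u, v) = (pi/5, -2*pi/5): 81*sqrt(10 - 2*sqrt(5))/4.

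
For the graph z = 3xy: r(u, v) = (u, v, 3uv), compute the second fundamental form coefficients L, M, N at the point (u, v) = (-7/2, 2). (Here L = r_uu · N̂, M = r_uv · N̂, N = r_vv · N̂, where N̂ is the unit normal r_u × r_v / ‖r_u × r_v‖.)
L = 0;  M = 6*sqrt(589)/589;  N = 0

Compute the unit normal N̂(u, v) = (-3*v/sqrt(9*u^2 + 9*v^2 + 1), -3*u/sqrt(9*u^2 + 9*v^2 + 1), 1/sqrt(9*u^2 + 9*v^2 + 1)), and the second partials r_uu, r_uv, r_vv. Take dot products:
  L(u, v) = r_uu · N̂ = 0,
  M(u, v) = r_uv · N̂ = 3/sqrt(9*u^2 + 9*v^2 + 1),
  N(u, v) = r_vv · N̂ = 0.
Evaluating at (u, v) = (-7/2, 2):
  L = 0, M = 6*sqrt(589)/589, N = 0.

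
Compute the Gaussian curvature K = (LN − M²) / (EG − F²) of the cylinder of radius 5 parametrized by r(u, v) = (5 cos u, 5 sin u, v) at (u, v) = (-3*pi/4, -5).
K = 0

Coefficients of the first fundamental form: E = 25, F = 0, G = 1.
Coefficients of the second fundamental form: L = -5, M = 0, N = 0.
Assemble K = (LN − M²)/(EG − F²) = 0. At (u, v) = (-3*pi/4, -5): K = 0.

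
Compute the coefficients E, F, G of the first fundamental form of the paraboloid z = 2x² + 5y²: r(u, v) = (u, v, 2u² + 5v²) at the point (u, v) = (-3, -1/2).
E = 145;  F = 60;  G = 26

Partials: r_u = (1, 0, 4*u), r_v = (0, 1, 10*v). As functions of (u, v):
  E = r_u · r_u = 16*u^2 + 1,
  F = r_u · r_v = 40*u*v,
  G = r_v · r_v = 100*v^2 + 1.
Evaluating at (u, v) = (-3, -1/2): E = 145, F = 60, G = 26.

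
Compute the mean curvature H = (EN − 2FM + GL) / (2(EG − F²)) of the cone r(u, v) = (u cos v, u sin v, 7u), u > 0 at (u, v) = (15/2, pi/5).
H = 7*sqrt(2)/150

With E = 50, F = 0, G = u^2, L = 0, M = 0, N = 7*sqrt(2)*u^2/(10*Abs(u)), assemble
  H = (EN − 2FM + GL) / (2(EG − F²)) = 7*sqrt(2)/(20*Abs(u)).
At (u, v) = (15/2, pi/5): H = 7*sqrt(2)/150.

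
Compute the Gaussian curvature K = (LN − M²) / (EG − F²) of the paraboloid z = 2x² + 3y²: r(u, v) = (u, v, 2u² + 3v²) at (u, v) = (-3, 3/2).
K = 6/12769

Coefficients of the first fundamental form: E = 16*u^2 + 1, F = 24*u*v, G = 36*v^2 + 1.
Coefficients of the second fundamental form: L = 4/sqrt(16*u^2 + 36*v^2 + 1), M = 0, N = 6/sqrt(16*u^2 + 36*v^2 + 1).
Assemble K = (LN − M²)/(EG − F²) = 24/(256*u^4 + 1152*u^2*v^2 + 32*u^2 + 1296*v^4 + 72*v^2 + 1). At (u, v) = (-3, 3/2): K = 6/12769.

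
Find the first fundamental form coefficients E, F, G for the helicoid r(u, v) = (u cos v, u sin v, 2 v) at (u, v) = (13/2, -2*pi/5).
E = 1;  F = 0;  G = 185/4

Partials: r_u = (cos(v), sin(v), 0), r_v = (-u*sin(v), u*cos(v), 2). As functions of (u, v):
  E = r_u · r_u = 1,
  F = r_u · r_v = 0,
  G = r_v · r_v = u^2 + 4.
Evaluating at (u, v) = (13/2, -2*pi/5): E = 1, F = 0, G = 185/4.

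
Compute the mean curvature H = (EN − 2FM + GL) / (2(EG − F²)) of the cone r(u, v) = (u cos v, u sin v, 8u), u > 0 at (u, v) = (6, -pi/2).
H = 2*sqrt(65)/195

With E = 65, F = 0, G = u^2, L = 0, M = 0, N = 8*sqrt(65)*u^2/(65*Abs(u)), assemble
  H = (EN − 2FM + GL) / (2(EG − F²)) = 4*sqrt(65)/(65*Abs(u)).
At (u, v) = (6, -pi/2): H = 2*sqrt(65)/195.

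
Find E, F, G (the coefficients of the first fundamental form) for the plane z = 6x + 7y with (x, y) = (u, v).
E = 37;  F = 42;  G = 50

Compute partials: r_u = (1, 0, 6), r_v = (0, 1, 7). Then
  E = r_u · r_u = 37,
  F = r_u · r_v = 42,
  G = r_v · r_v = 50.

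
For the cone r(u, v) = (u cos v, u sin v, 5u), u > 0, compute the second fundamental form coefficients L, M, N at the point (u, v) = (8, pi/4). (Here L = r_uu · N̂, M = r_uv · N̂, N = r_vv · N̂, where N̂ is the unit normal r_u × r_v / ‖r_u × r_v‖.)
L = 0;  M = 0;  N = 20*sqrt(26)/13

Compute the unit normal N̂(u, v) = (-5*sqrt(26)*u*cos(v)/(26*Abs(u)), -5*sqrt(26)*u*sin(v)/(26*Abs(u)), sqrt(26)*u/(26*Abs(u))), and the second partials r_uu, r_uv, r_vv. Take dot products:
  L(u, v) = r_uu · N̂ = 0,
  M(u, v) = r_uv · N̂ = 0,
  N(u, v) = r_vv · N̂ = 5*sqrt(26)*u^2/(26*Abs(u)).
Evaluating at (u, v) = (8, pi/4):
  L = 0, M = 0, N = 20*sqrt(26)/13.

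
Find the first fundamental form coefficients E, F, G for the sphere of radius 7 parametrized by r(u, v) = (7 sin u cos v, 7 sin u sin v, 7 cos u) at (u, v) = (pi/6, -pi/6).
E = 49;  F = 0;  G = 49/4

Partials: r_u = (7*cos(u)*cos(v), 7*sin(v)*cos(u), -7*sin(u)), r_v = (-7*sin(u)*sin(v), 7*sin(u)*cos(v), 0). As functions of (u, v):
  E = r_u · r_u = 49,
  F = r_u · r_v = 0,
  G = r_v · r_v = 49*sin(u)^2.
Evaluating at (u, v) = (pi/6, -pi/6): E = 49, F = 0, G = 49/4.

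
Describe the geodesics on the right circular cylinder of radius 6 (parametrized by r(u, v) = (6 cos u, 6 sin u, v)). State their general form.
The cylinder is flat (K = 0) and locally isometric to the plane via the development (u, v) ↦ (6 u, v). Geodesics are the pre-images of straight lines: circles (v constant), vertical lines (u constant), and helices (v = c · u + d) for constants c, d.

A right cylinder has E = 6², F = 0, G = 1, so EG − F² = 6², and L = −6, M = N = 0, giving K = (LN − M²)/(EG − F²) = 0 everywhere. A flat surface is locally isometric to the Euclidean plane via the map (u, v) ↦ (6 u, v). Straight lines in the (x̃, ỹ) plane pull back to: (a) horizontal circles (v = const), (b) vertical generators (u = const), and (c) helices (6 u tan θ = v, i.e. v = c · u + d).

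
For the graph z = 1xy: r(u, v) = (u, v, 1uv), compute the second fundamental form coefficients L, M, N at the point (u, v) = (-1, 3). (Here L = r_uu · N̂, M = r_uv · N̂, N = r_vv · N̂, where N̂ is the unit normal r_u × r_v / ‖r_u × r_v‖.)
L = 0;  M = sqrt(11)/11;  N = 0

Compute the unit normal N̂(u, v) = (-v/sqrt(u^2 + v^2 + 1), -u/sqrt(u^2 + v^2 + 1), 1/sqrt(u^2 + v^2 + 1)), and the second partials r_uu, r_uv, r_vv. Take dot products:
  L(u, v) = r_uu · N̂ = 0,
  M(u, v) = r_uv · N̂ = 1/sqrt(u^2 + v^2 + 1),
  N(u, v) = r_vv · N̂ = 0.
Evaluating at (u, v) = (-1, 3):
  L = 0, M = sqrt(11)/11, N = 0.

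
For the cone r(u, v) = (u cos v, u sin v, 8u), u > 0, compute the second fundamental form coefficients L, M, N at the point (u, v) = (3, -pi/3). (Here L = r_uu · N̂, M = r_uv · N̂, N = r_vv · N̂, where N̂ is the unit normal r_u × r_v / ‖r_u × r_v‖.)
L = 0;  M = 0;  N = 24*sqrt(65)/65

Compute the unit normal N̂(u, v) = (-8*sqrt(65)*u*cos(v)/(65*Abs(u)), -8*sqrt(65)*u*sin(v)/(65*Abs(u)), sqrt(65)*u/(65*Abs(u))), and the second partials r_uu, r_uv, r_vv. Take dot products:
  L(u, v) = r_uu · N̂ = 0,
  M(u, v) = r_uv · N̂ = 0,
  N(u, v) = r_vv · N̂ = 8*sqrt(65)*u^2/(65*Abs(u)).
Evaluating at (u, v) = (3, -pi/3):
  L = 0, M = 0, N = 24*sqrt(65)/65.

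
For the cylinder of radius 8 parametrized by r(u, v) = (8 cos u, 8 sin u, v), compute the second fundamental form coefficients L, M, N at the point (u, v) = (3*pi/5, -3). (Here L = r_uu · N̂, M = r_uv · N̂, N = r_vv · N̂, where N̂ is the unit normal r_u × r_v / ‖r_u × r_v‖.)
L = -8;  M = 0;  N = 0

Compute the unit normal N̂(u, v) = (cos(u), sin(u), 0), and the second partials r_uu, r_uv, r_vv. Take dot products:
  L(u, v) = r_uu · N̂ = -8,
  M(u, v) = r_uv · N̂ = 0,
  N(u, v) = r_vv · N̂ = 0.
Evaluating at (u, v) = (3*pi/5, -3):
  L = -8, M = 0, N = 0.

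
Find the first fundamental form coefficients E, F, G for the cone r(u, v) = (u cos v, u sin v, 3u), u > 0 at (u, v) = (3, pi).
E = 10;  F = 0;  G = 9

Partials: r_u = (cos(v), sin(v), 3), r_v = (-u*sin(v), u*cos(v), 0). As functions of (u, v):
  E = r_u · r_u = 10,
  F = r_u · r_v = 0,
  G = r_v · r_v = u^2.
Evaluating at (u, v) = (3, pi): E = 10, F = 0, G = 9.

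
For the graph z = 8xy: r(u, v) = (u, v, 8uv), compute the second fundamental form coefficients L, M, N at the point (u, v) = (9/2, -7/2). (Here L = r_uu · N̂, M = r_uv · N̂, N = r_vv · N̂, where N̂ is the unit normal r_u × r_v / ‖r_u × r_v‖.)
L = 0;  M = 8*sqrt(2081)/2081;  N = 0

Compute the unit normal N̂(u, v) = (-8*v/sqrt(64*u^2 + 64*v^2 + 1), -8*u/sqrt(64*u^2 + 64*v^2 + 1), 1/sqrt(64*u^2 + 64*v^2 + 1)), and the second partials r_uu, r_uv, r_vv. Take dot products:
  L(u, v) = r_uu · N̂ = 0,
  M(u, v) = r_uv · N̂ = 8/sqrt(64*u^2 + 64*v^2 + 1),
  N(u, v) = r_vv · N̂ = 0.
Evaluating at (u, v) = (9/2, -7/2):
  L = 0, M = 8*sqrt(2081)/2081, N = 0.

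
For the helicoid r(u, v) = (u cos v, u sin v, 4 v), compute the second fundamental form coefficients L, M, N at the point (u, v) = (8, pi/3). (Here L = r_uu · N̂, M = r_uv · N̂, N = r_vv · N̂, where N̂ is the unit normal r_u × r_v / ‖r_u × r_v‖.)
L = 0;  M = -sqrt(5)/5;  N = 0

Compute the unit normal N̂(u, v) = (4*sin(v)/sqrt(u^2 + 16), -4*cos(v)/sqrt(u^2 + 16), u/sqrt(u^2 + 16)), and the second partials r_uu, r_uv, r_vv. Take dot products:
  L(u, v) = r_uu · N̂ = 0,
  M(u, v) = r_uv · N̂ = -4/sqrt(u^2 + 16),
  N(u, v) = r_vv · N̂ = 0.
Evaluating at (u, v) = (8, pi/3):
  L = 0, M = -sqrt(5)/5, N = 0.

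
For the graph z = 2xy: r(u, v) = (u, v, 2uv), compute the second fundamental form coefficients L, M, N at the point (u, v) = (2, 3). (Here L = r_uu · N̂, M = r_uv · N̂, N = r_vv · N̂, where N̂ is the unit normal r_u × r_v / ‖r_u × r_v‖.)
L = 0;  M = 2*sqrt(53)/53;  N = 0

Compute the unit normal N̂(u, v) = (-2*v/sqrt(4*u^2 + 4*v^2 + 1), -2*u/sqrt(4*u^2 + 4*v^2 + 1), 1/sqrt(4*u^2 + 4*v^2 + 1)), and the second partials r_uu, r_uv, r_vv. Take dot products:
  L(u, v) = r_uu · N̂ = 0,
  M(u, v) = r_uv · N̂ = 2/sqrt(4*u^2 + 4*v^2 + 1),
  N(u, v) = r_vv · N̂ = 0.
Evaluating at (u, v) = (2, 3):
  L = 0, M = 2*sqrt(53)/53, N = 0.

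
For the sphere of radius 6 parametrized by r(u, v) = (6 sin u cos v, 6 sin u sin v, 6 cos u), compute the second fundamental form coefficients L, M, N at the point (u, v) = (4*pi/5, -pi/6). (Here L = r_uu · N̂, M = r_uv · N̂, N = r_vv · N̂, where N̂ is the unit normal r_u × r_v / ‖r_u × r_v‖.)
L = -6;  M = 0;  N = -15/4 + 3*sqrt(5)/4

Compute the unit normal N̂(u, v) = (sin(u)^2*cos(v)/Abs(sin(u)), sin(u)^2*sin(v)/Abs(sin(u)), sin(2*u)/(2*Abs(sin(u)))), and the second partials r_uu, r_uv, r_vv. Take dot products:
  L(u, v) = r_uu · N̂ = -6*sin(u)/Abs(sin(u)),
  M(u, v) = r_uv · N̂ = 0,
  N(u, v) = r_vv · N̂ = -6*sin(u)^3/Abs(sin(u)).
Evaluating at (u, v) = (4*pi/5, -pi/6):
  L = -6, M = 0, N = -15/4 + 3*sqrt(5)/4.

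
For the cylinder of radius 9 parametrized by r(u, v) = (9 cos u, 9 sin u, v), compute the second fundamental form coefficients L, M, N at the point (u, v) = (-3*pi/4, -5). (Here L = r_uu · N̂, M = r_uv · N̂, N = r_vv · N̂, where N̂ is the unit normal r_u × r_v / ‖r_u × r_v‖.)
L = -9;  M = 0;  N = 0

Compute the unit normal N̂(u, v) = (cos(u), sin(u), 0), and the second partials r_uu, r_uv, r_vv. Take dot products:
  L(u, v) = r_uu · N̂ = -9,
  M(u, v) = r_uv · N̂ = 0,
  N(u, v) = r_vv · N̂ = 0.
Evaluating at (u, v) = (-3*pi/4, -5):
  L = -9, M = 0, N = 0.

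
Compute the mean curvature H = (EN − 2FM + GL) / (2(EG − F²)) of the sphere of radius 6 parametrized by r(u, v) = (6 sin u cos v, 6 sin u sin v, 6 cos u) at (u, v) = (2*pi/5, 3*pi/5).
H = -1/6

With E = 36, F = 0, G = 36*sin(u)^2, L = -6*sin(u)/Abs(sin(u)), M = 0, N = -6*sin(u)^3/Abs(sin(u)), assemble
  H = (EN − 2FM + GL) / (2(EG − F²)) = -sin(u)/(6*Abs(sin(u))).
At (u, v) = (2*pi/5, 3*pi/5): H = -1/6.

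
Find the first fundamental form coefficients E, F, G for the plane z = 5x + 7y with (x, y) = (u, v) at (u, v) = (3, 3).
E = 26;  F = 35;  G = 50

Partials: r_u = (1, 0, 5), r_v = (0, 1, 7). As functions of (u, v):
  E = r_u · r_u = 26,
  F = r_u · r_v = 35,
  G = r_v · r_v = 50.
Evaluating at (u, v) = (3, 3): E = 26, F = 35, G = 50.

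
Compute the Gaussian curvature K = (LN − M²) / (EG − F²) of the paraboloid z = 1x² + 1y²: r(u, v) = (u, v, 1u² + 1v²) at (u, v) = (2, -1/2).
K = 1/81

Coefficients of the first fundamental form: E = 4*u^2 + 1, F = 4*u*v, G = 4*v^2 + 1.
Coefficients of the second fundamental form: L = 2/sqrt(4*u^2 + 4*v^2 + 1), M = 0, N = 2/sqrt(4*u^2 + 4*v^2 + 1).
Assemble K = (LN − M²)/(EG − F²) = 4/(16*u^4 + 32*u^2*v^2 + 8*u^2 + 16*v^4 + 8*v^2 + 1). At (u, v) = (2, -1/2): K = 1/81.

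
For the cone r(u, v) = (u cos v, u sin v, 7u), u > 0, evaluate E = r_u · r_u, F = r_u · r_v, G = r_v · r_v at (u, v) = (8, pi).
E = 50;  F = 0;  G = 64

Partials: r_u = (cos(v), sin(v), 7), r_v = (-u*sin(v), u*cos(v), 0). As functions of (u, v):
  E = r_u · r_u = 50,
  F = r_u · r_v = 0,
  G = r_v · r_v = u^2.
Evaluating at (u, v) = (8, pi): E = 50, F = 0, G = 64.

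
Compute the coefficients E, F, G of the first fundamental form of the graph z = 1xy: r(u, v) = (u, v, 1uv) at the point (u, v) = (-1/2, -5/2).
E = 29/4;  F = 5/4;  G = 5/4

Partials: r_u = (1, 0, v), r_v = (0, 1, u). As functions of (u, v):
  E = r_u · r_u = v^2 + 1,
  F = r_u · r_v = u*v,
  G = r_v · r_v = u^2 + 1.
Evaluating at (u, v) = (-1/2, -5/2): E = 29/4, F = 5/4, G = 5/4.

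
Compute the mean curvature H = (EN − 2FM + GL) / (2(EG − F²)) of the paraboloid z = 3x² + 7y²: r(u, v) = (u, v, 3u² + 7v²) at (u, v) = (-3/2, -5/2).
H = 4252*sqrt(1307)/1708249

With E = 36*u^2 + 1, F = 84*u*v, G = 196*v^2 + 1, L = 6/sqrt(36*u^2 + 196*v^2 + 1), M = 0, N = 14/sqrt(36*u^2 + 196*v^2 + 1), assemble
  H = (EN − 2FM + GL) / (2(EG − F²)) = 2*(126*u^2 + 294*v^2 + 5)/(36*u^2 + 196*v^2 + 1)^(3/2).
At (u, v) = (-3/2, -5/2): H = 4252*sqrt(1307)/1708249.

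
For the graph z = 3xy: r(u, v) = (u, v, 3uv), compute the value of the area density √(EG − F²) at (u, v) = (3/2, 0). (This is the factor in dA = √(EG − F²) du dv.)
√(EG − F²)|_{(3/2, 0)} = sqrt(85)/2

E = 9*v^2 + 1, F = 9*u*v, G = 9*u^2 + 1, so EG − F² = 9*u^2 + 9*v^2 + 1. Taking the positive square root: √(EG − F²) = sqrt(9*u^2 + 9*v^2 + 1). At (u, v) = (3/2, 0): sqrt(85)/2.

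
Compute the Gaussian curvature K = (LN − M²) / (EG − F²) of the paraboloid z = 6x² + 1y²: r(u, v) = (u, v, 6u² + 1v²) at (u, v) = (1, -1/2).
K = 6/5329

Coefficients of the first fundamental form: E = 144*u^2 + 1, F = 24*u*v, G = 4*v^2 + 1.
Coefficients of the second fundamental form: L = 12/sqrt(144*u^2 + 4*v^2 + 1), M = 0, N = 2/sqrt(144*u^2 + 4*v^2 + 1).
Assemble K = (LN − M²)/(EG − F²) = 24/(20736*u^4 + 1152*u^2*v^2 + 288*u^2 + 16*v^4 + 8*v^2 + 1). At (u, v) = (1, -1/2): K = 6/5329.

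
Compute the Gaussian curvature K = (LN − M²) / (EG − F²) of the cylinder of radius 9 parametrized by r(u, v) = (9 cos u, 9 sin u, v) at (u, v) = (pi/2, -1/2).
K = 0

Coefficients of the first fundamental form: E = 81, F = 0, G = 1.
Coefficients of the second fundamental form: L = -9, M = 0, N = 0.
Assemble K = (LN − M²)/(EG − F²) = 0. At (u, v) = (pi/2, -1/2): K = 0.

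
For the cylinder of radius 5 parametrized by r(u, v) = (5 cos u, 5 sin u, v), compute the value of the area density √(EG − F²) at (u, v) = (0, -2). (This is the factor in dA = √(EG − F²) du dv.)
√(EG − F²)|_{(0, -2)} = 5

E = 25, F = 0, G = 1, so EG − F² = 25. Taking the positive square root: √(EG − F²) = 5. At (u, v) = (0, -2): 5.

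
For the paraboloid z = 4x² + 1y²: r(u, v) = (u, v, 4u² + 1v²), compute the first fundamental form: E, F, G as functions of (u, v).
E = 64*u^2 + 1;  F = 16*u*v;  G = 4*v^2 + 1

Compute partials: r_u = (1, 0, 8*u), r_v = (0, 1, 2*v). Then
  E = r_u · r_u = 64*u^2 + 1,
  F = r_u · r_v = 16*u*v,
  G = r_v · r_v = 4*v^2 + 1.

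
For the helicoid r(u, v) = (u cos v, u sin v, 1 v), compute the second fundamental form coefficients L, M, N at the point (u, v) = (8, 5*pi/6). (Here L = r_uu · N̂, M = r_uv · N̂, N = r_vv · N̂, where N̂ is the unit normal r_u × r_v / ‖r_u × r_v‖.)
L = 0;  M = -sqrt(65)/65;  N = 0

Compute the unit normal N̂(u, v) = (sin(v)/sqrt(u^2 + 1), -cos(v)/sqrt(u^2 + 1), u/sqrt(u^2 + 1)), and the second partials r_uu, r_uv, r_vv. Take dot products:
  L(u, v) = r_uu · N̂ = 0,
  M(u, v) = r_uv · N̂ = -1/sqrt(u^2 + 1),
  N(u, v) = r_vv · N̂ = 0.
Evaluating at (u, v) = (8, 5*pi/6):
  L = 0, M = -sqrt(65)/65, N = 0.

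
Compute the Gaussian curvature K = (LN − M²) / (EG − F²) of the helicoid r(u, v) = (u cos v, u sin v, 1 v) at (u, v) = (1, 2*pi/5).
K = -1/4

Coefficients of the first fundamental form: E = 1, F = 0, G = u^2 + 1.
Coefficients of the second fundamental form: L = 0, M = -1/sqrt(u^2 + 1), N = 0.
Assemble K = (LN − M²)/(EG − F²) = -1/(u^2 + 1)^2. At (u, v) = (1, 2*pi/5): K = -1/4.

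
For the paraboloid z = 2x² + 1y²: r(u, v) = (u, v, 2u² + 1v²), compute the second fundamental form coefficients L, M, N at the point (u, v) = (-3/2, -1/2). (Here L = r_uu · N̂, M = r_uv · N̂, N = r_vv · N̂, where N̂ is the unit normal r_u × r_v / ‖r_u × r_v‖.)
L = 2*sqrt(38)/19;  M = 0;  N = sqrt(38)/19

Compute the unit normal N̂(u, v) = (-4*u/sqrt(16*u^2 + 4*v^2 + 1), -2*v/sqrt(16*u^2 + 4*v^2 + 1), 1/sqrt(16*u^2 + 4*v^2 + 1)), and the second partials r_uu, r_uv, r_vv. Take dot products:
  L(u, v) = r_uu · N̂ = 4/sqrt(16*u^2 + 4*v^2 + 1),
  M(u, v) = r_uv · N̂ = 0,
  N(u, v) = r_vv · N̂ = 2/sqrt(16*u^2 + 4*v^2 + 1).
Evaluating at (u, v) = (-3/2, -1/2):
  L = 2*sqrt(38)/19, M = 0, N = sqrt(38)/19.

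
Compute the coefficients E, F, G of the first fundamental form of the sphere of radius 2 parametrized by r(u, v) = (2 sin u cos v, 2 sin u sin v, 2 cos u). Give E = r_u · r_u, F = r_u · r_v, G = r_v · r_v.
E = 4;  F = 0;  G = 4*sin(u)^2

Compute partials: r_u = (2*cos(u)*cos(v), 2*sin(v)*cos(u), -2*sin(u)), r_v = (-2*sin(u)*sin(v), 2*sin(u)*cos(v), 0). Then
  E = r_u · r_u = 4,
  F = r_u · r_v = 0,
  G = r_v · r_v = 4*sin(u)^2.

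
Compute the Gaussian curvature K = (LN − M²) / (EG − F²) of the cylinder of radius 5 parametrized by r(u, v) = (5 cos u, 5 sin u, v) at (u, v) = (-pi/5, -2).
K = 0

Coefficients of the first fundamental form: E = 25, F = 0, G = 1.
Coefficients of the second fundamental form: L = -5, M = 0, N = 0.
Assemble K = (LN − M²)/(EG − F²) = 0. At (u, v) = (-pi/5, -2): K = 0.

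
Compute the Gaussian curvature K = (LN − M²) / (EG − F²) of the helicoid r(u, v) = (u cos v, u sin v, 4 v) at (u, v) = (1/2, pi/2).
K = -256/4225

Coefficients of the first fundamental form: E = 1, F = 0, G = u^2 + 16.
Coefficients of the second fundamental form: L = 0, M = -4/sqrt(u^2 + 16), N = 0.
Assemble K = (LN − M²)/(EG − F²) = -16/(u^2 + 16)^2. At (u, v) = (1/2, pi/2): K = -256/4225.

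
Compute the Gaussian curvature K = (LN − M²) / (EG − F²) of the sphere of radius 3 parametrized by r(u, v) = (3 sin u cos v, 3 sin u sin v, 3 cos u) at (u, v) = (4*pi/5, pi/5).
K = 1/9

Coefficients of the first fundamental form: E = 9, F = 0, G = 9*sin(u)^2.
Coefficients of the second fundamental form: L = -3*sin(u)/Abs(sin(u)), M = 0, N = -3*sin(u)^3/Abs(sin(u)).
Assemble K = (LN − M²)/(EG − F²) = 1/9. At (u, v) = (4*pi/5, pi/5): K = 1/9.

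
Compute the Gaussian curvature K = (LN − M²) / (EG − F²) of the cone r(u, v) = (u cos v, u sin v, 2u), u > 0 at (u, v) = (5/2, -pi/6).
K = 0

Coefficients of the first fundamental form: E = 5, F = 0, G = u^2.
Coefficients of the second fundamental form: L = 0, M = 0, N = 2*sqrt(5)*u^2/(5*Abs(u)).
Assemble K = (LN − M²)/(EG − F²) = 0. At (u, v) = (5/2, -pi/6): K = 0.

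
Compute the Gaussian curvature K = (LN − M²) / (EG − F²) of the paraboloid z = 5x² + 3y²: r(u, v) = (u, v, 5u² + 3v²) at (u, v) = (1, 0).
K = 60/10201

Coefficients of the first fundamental form: E = 100*u^2 + 1, F = 60*u*v, G = 36*v^2 + 1.
Coefficients of the second fundamental form: L = 10/sqrt(100*u^2 + 36*v^2 + 1), M = 0, N = 6/sqrt(100*u^2 + 36*v^2 + 1).
Assemble K = (LN − M²)/(EG − F²) = 60/(10000*u^4 + 7200*u^2*v^2 + 200*u^2 + 1296*v^4 + 72*v^2 + 1). At (u, v) = (1, 0): K = 60/10201.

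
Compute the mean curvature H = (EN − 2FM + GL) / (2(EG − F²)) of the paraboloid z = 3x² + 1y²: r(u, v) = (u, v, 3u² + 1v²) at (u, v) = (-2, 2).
H = 4*sqrt(161)/529

With E = 36*u^2 + 1, F = 12*u*v, G = 4*v^2 + 1, L = 6/sqrt(36*u^2 + 4*v^2 + 1), M = 0, N = 2/sqrt(36*u^2 + 4*v^2 + 1), assemble
  H = (EN − 2FM + GL) / (2(EG − F²)) = 4*(9*u^2 + 3*v^2 + 1)/(36*u^2 + 4*v^2 + 1)^(3/2).
At (u, v) = (-2, 2): H = 4*sqrt(161)/529.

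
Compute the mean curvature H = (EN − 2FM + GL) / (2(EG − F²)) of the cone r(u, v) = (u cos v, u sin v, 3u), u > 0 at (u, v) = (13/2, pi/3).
H = 3*sqrt(10)/130

With E = 10, F = 0, G = u^2, L = 0, M = 0, N = 3*sqrt(10)*u^2/(10*Abs(u)), assemble
  H = (EN − 2FM + GL) / (2(EG − F²)) = 3*sqrt(10)/(20*Abs(u)).
At (u, v) = (13/2, pi/3): H = 3*sqrt(10)/130.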